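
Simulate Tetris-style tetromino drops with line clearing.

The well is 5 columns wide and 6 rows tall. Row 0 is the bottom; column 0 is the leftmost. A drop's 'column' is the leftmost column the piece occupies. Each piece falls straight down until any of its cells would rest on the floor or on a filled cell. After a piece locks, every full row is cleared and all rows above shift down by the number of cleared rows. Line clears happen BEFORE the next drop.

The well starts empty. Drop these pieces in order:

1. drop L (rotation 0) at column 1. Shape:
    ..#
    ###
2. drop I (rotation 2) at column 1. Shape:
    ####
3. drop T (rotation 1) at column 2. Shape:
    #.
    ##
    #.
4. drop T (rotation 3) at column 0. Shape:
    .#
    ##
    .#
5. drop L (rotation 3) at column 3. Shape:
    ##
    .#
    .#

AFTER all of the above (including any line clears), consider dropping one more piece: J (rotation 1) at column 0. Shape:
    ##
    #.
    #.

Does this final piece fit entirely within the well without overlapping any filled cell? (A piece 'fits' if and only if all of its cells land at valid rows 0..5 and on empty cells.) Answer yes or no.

Drop 1: L rot0 at col 1 lands with bottom-row=0; cleared 0 line(s) (total 0); column heights now [0 1 1 2 0], max=2
Drop 2: I rot2 at col 1 lands with bottom-row=2; cleared 0 line(s) (total 0); column heights now [0 3 3 3 3], max=3
Drop 3: T rot1 at col 2 lands with bottom-row=3; cleared 0 line(s) (total 0); column heights now [0 3 6 5 3], max=6
Drop 4: T rot3 at col 0 lands with bottom-row=3; cleared 0 line(s) (total 0); column heights now [5 6 6 5 3], max=6
Drop 5: L rot3 at col 3 lands with bottom-row=3; cleared 1 line(s) (total 1); column heights now [0 5 5 5 5], max=5
Test piece J rot1 at col 0 (width 2): heights before test = [0 5 5 5 5]; fits = True

Answer: yes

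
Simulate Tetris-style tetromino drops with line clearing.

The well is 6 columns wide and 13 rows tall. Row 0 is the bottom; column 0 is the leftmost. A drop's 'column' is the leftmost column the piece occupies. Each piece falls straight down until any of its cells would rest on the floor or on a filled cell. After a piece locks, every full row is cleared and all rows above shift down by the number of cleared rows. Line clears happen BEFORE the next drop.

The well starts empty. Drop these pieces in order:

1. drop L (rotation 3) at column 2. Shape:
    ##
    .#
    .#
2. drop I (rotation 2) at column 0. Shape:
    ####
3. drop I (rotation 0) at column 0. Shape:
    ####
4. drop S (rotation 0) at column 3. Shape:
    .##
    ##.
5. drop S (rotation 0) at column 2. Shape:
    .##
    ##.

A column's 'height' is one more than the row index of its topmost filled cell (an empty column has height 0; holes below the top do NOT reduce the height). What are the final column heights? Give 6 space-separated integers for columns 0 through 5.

Answer: 5 5 7 8 8 7

Derivation:
Drop 1: L rot3 at col 2 lands with bottom-row=0; cleared 0 line(s) (total 0); column heights now [0 0 3 3 0 0], max=3
Drop 2: I rot2 at col 0 lands with bottom-row=3; cleared 0 line(s) (total 0); column heights now [4 4 4 4 0 0], max=4
Drop 3: I rot0 at col 0 lands with bottom-row=4; cleared 0 line(s) (total 0); column heights now [5 5 5 5 0 0], max=5
Drop 4: S rot0 at col 3 lands with bottom-row=5; cleared 0 line(s) (total 0); column heights now [5 5 5 6 7 7], max=7
Drop 5: S rot0 at col 2 lands with bottom-row=6; cleared 0 line(s) (total 0); column heights now [5 5 7 8 8 7], max=8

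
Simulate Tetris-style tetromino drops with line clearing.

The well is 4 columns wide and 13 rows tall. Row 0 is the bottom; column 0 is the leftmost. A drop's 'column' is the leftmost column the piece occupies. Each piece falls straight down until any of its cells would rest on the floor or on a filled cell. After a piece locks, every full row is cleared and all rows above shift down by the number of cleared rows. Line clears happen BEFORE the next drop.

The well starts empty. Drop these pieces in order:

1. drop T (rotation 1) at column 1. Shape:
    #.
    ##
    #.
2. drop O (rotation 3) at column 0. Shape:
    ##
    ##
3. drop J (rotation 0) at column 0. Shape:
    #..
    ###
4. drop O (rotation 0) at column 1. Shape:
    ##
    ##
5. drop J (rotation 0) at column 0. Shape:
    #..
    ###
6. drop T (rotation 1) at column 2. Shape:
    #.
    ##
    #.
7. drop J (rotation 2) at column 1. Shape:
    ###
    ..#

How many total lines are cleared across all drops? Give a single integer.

Drop 1: T rot1 at col 1 lands with bottom-row=0; cleared 0 line(s) (total 0); column heights now [0 3 2 0], max=3
Drop 2: O rot3 at col 0 lands with bottom-row=3; cleared 0 line(s) (total 0); column heights now [5 5 2 0], max=5
Drop 3: J rot0 at col 0 lands with bottom-row=5; cleared 0 line(s) (total 0); column heights now [7 6 6 0], max=7
Drop 4: O rot0 at col 1 lands with bottom-row=6; cleared 0 line(s) (total 0); column heights now [7 8 8 0], max=8
Drop 5: J rot0 at col 0 lands with bottom-row=8; cleared 0 line(s) (total 0); column heights now [10 9 9 0], max=10
Drop 6: T rot1 at col 2 lands with bottom-row=9; cleared 0 line(s) (total 0); column heights now [10 9 12 11], max=12
Drop 7: J rot2 at col 1 lands with bottom-row=11; cleared 0 line(s) (total 0); column heights now [10 13 13 13], max=13

Answer: 0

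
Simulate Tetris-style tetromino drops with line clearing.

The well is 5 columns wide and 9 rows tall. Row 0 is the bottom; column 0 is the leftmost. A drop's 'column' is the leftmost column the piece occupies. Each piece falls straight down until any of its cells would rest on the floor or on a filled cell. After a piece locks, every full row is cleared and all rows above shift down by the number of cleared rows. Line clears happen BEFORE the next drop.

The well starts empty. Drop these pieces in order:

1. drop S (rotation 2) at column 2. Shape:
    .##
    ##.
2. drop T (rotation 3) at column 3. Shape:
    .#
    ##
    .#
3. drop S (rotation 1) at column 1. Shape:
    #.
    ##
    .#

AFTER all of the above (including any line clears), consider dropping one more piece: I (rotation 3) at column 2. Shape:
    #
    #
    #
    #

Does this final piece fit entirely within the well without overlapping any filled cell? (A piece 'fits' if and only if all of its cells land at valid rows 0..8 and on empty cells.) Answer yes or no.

Answer: yes

Derivation:
Drop 1: S rot2 at col 2 lands with bottom-row=0; cleared 0 line(s) (total 0); column heights now [0 0 1 2 2], max=2
Drop 2: T rot3 at col 3 lands with bottom-row=2; cleared 0 line(s) (total 0); column heights now [0 0 1 4 5], max=5
Drop 3: S rot1 at col 1 lands with bottom-row=1; cleared 0 line(s) (total 0); column heights now [0 4 3 4 5], max=5
Test piece I rot3 at col 2 (width 1): heights before test = [0 4 3 4 5]; fits = True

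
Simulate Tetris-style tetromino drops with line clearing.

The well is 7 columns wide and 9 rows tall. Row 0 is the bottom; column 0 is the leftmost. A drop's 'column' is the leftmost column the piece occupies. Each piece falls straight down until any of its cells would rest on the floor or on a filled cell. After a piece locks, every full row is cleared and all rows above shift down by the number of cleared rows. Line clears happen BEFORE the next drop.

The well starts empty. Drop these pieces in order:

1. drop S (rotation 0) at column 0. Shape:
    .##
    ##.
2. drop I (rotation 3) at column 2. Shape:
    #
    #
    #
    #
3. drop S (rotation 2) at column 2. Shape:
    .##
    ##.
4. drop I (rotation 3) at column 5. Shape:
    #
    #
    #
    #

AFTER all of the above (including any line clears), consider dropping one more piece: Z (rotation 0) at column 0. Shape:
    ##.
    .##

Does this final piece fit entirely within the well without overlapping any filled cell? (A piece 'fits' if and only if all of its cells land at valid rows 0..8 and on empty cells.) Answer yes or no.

Answer: yes

Derivation:
Drop 1: S rot0 at col 0 lands with bottom-row=0; cleared 0 line(s) (total 0); column heights now [1 2 2 0 0 0 0], max=2
Drop 2: I rot3 at col 2 lands with bottom-row=2; cleared 0 line(s) (total 0); column heights now [1 2 6 0 0 0 0], max=6
Drop 3: S rot2 at col 2 lands with bottom-row=6; cleared 0 line(s) (total 0); column heights now [1 2 7 8 8 0 0], max=8
Drop 4: I rot3 at col 5 lands with bottom-row=0; cleared 0 line(s) (total 0); column heights now [1 2 7 8 8 4 0], max=8
Test piece Z rot0 at col 0 (width 3): heights before test = [1 2 7 8 8 4 0]; fits = True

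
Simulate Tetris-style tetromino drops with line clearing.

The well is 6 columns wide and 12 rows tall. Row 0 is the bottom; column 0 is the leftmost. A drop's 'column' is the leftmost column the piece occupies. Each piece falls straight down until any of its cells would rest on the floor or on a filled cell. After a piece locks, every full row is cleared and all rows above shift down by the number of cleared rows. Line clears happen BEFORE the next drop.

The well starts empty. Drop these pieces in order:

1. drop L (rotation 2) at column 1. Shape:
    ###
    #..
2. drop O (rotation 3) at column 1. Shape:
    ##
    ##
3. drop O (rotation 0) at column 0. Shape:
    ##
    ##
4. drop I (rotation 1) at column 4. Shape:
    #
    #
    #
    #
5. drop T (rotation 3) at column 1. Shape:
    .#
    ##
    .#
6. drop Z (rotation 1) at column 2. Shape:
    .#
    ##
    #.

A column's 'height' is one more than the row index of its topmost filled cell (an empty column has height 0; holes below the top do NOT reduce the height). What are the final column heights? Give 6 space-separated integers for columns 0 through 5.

Answer: 6 7 10 11 4 0

Derivation:
Drop 1: L rot2 at col 1 lands with bottom-row=0; cleared 0 line(s) (total 0); column heights now [0 2 2 2 0 0], max=2
Drop 2: O rot3 at col 1 lands with bottom-row=2; cleared 0 line(s) (total 0); column heights now [0 4 4 2 0 0], max=4
Drop 3: O rot0 at col 0 lands with bottom-row=4; cleared 0 line(s) (total 0); column heights now [6 6 4 2 0 0], max=6
Drop 4: I rot1 at col 4 lands with bottom-row=0; cleared 0 line(s) (total 0); column heights now [6 6 4 2 4 0], max=6
Drop 5: T rot3 at col 1 lands with bottom-row=5; cleared 0 line(s) (total 0); column heights now [6 7 8 2 4 0], max=8
Drop 6: Z rot1 at col 2 lands with bottom-row=8; cleared 0 line(s) (total 0); column heights now [6 7 10 11 4 0], max=11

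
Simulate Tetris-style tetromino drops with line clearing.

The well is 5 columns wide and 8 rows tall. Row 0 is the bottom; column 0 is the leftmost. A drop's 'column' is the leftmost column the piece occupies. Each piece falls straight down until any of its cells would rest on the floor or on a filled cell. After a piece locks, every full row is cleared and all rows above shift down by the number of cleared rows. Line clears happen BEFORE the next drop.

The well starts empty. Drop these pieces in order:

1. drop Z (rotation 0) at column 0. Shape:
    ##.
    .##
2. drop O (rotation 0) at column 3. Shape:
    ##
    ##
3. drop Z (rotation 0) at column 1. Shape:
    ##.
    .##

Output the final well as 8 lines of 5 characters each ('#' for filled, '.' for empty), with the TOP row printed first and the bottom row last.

Drop 1: Z rot0 at col 0 lands with bottom-row=0; cleared 0 line(s) (total 0); column heights now [2 2 1 0 0], max=2
Drop 2: O rot0 at col 3 lands with bottom-row=0; cleared 0 line(s) (total 0); column heights now [2 2 1 2 2], max=2
Drop 3: Z rot0 at col 1 lands with bottom-row=2; cleared 0 line(s) (total 0); column heights now [2 4 4 3 2], max=4

Answer: .....
.....
.....
.....
.##..
..##.
##.##
.####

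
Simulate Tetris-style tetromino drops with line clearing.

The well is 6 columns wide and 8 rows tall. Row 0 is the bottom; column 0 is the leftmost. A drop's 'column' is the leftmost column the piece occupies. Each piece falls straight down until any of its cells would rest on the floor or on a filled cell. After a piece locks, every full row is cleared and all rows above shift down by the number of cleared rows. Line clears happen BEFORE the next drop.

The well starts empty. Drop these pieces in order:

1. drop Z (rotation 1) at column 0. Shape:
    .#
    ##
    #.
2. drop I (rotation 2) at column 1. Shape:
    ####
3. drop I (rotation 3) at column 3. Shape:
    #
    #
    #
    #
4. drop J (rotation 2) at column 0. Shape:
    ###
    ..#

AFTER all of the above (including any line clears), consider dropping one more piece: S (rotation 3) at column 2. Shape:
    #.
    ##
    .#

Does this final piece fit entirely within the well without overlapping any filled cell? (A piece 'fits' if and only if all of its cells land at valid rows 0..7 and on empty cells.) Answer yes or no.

Drop 1: Z rot1 at col 0 lands with bottom-row=0; cleared 0 line(s) (total 0); column heights now [2 3 0 0 0 0], max=3
Drop 2: I rot2 at col 1 lands with bottom-row=3; cleared 0 line(s) (total 0); column heights now [2 4 4 4 4 0], max=4
Drop 3: I rot3 at col 3 lands with bottom-row=4; cleared 0 line(s) (total 0); column heights now [2 4 4 8 4 0], max=8
Drop 4: J rot2 at col 0 lands with bottom-row=4; cleared 0 line(s) (total 0); column heights now [6 6 6 8 4 0], max=8
Test piece S rot3 at col 2 (width 2): heights before test = [6 6 6 8 4 0]; fits = False

Answer: no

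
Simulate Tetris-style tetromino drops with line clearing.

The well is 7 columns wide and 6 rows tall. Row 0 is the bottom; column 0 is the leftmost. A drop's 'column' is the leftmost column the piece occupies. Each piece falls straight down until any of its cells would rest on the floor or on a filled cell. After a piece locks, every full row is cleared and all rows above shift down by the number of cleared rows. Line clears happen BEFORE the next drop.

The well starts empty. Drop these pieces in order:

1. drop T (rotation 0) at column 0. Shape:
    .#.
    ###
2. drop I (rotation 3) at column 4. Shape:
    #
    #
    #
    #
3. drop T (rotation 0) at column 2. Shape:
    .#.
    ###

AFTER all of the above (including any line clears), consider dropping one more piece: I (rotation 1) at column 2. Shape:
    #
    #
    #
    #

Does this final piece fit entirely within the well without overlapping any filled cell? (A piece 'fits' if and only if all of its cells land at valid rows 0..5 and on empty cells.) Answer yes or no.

Drop 1: T rot0 at col 0 lands with bottom-row=0; cleared 0 line(s) (total 0); column heights now [1 2 1 0 0 0 0], max=2
Drop 2: I rot3 at col 4 lands with bottom-row=0; cleared 0 line(s) (total 0); column heights now [1 2 1 0 4 0 0], max=4
Drop 3: T rot0 at col 2 lands with bottom-row=4; cleared 0 line(s) (total 0); column heights now [1 2 5 6 5 0 0], max=6
Test piece I rot1 at col 2 (width 1): heights before test = [1 2 5 6 5 0 0]; fits = False

Answer: no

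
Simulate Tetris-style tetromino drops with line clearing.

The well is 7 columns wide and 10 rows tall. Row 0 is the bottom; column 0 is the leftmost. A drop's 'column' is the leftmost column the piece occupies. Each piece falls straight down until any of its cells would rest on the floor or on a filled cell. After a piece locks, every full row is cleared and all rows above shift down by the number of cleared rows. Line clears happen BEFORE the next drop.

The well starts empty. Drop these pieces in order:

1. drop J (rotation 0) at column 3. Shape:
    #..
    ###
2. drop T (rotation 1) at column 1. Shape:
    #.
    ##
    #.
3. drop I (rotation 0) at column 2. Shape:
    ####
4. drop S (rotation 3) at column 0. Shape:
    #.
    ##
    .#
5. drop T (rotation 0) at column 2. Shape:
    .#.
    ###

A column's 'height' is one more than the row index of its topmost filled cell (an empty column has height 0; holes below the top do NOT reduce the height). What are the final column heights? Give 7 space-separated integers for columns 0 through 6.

Drop 1: J rot0 at col 3 lands with bottom-row=0; cleared 0 line(s) (total 0); column heights now [0 0 0 2 1 1 0], max=2
Drop 2: T rot1 at col 1 lands with bottom-row=0; cleared 0 line(s) (total 0); column heights now [0 3 2 2 1 1 0], max=3
Drop 3: I rot0 at col 2 lands with bottom-row=2; cleared 0 line(s) (total 0); column heights now [0 3 3 3 3 3 0], max=3
Drop 4: S rot3 at col 0 lands with bottom-row=3; cleared 0 line(s) (total 0); column heights now [6 5 3 3 3 3 0], max=6
Drop 5: T rot0 at col 2 lands with bottom-row=3; cleared 0 line(s) (total 0); column heights now [6 5 4 5 4 3 0], max=6

Answer: 6 5 4 5 4 3 0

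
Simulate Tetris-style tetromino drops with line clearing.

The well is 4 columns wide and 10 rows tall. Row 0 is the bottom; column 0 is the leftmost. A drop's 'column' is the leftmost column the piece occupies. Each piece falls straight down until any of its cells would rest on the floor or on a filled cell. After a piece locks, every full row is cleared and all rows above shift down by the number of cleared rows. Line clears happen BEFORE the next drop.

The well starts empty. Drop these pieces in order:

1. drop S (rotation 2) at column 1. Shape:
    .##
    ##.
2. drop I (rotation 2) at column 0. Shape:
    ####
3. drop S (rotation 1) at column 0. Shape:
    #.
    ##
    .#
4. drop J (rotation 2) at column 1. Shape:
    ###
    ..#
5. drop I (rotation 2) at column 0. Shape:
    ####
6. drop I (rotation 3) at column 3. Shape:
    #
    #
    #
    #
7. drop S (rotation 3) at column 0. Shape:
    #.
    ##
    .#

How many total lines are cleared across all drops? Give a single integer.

Answer: 3

Derivation:
Drop 1: S rot2 at col 1 lands with bottom-row=0; cleared 0 line(s) (total 0); column heights now [0 1 2 2], max=2
Drop 2: I rot2 at col 0 lands with bottom-row=2; cleared 1 line(s) (total 1); column heights now [0 1 2 2], max=2
Drop 3: S rot1 at col 0 lands with bottom-row=1; cleared 0 line(s) (total 1); column heights now [4 3 2 2], max=4
Drop 4: J rot2 at col 1 lands with bottom-row=2; cleared 1 line(s) (total 2); column heights now [3 3 2 3], max=3
Drop 5: I rot2 at col 0 lands with bottom-row=3; cleared 1 line(s) (total 3); column heights now [3 3 2 3], max=3
Drop 6: I rot3 at col 3 lands with bottom-row=3; cleared 0 line(s) (total 3); column heights now [3 3 2 7], max=7
Drop 7: S rot3 at col 0 lands with bottom-row=3; cleared 0 line(s) (total 3); column heights now [6 5 2 7], max=7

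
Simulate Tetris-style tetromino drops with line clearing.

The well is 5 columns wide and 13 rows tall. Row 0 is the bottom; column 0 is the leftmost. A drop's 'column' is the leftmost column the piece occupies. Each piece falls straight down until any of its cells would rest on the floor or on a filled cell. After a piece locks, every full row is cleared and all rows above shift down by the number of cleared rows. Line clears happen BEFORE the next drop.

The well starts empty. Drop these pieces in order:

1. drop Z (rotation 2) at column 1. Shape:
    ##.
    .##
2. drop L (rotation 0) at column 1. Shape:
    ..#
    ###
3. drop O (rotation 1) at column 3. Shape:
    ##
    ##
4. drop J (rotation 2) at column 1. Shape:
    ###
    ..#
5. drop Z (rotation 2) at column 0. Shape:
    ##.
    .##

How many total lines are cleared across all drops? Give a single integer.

Answer: 0

Derivation:
Drop 1: Z rot2 at col 1 lands with bottom-row=0; cleared 0 line(s) (total 0); column heights now [0 2 2 1 0], max=2
Drop 2: L rot0 at col 1 lands with bottom-row=2; cleared 0 line(s) (total 0); column heights now [0 3 3 4 0], max=4
Drop 3: O rot1 at col 3 lands with bottom-row=4; cleared 0 line(s) (total 0); column heights now [0 3 3 6 6], max=6
Drop 4: J rot2 at col 1 lands with bottom-row=6; cleared 0 line(s) (total 0); column heights now [0 8 8 8 6], max=8
Drop 5: Z rot2 at col 0 lands with bottom-row=8; cleared 0 line(s) (total 0); column heights now [10 10 9 8 6], max=10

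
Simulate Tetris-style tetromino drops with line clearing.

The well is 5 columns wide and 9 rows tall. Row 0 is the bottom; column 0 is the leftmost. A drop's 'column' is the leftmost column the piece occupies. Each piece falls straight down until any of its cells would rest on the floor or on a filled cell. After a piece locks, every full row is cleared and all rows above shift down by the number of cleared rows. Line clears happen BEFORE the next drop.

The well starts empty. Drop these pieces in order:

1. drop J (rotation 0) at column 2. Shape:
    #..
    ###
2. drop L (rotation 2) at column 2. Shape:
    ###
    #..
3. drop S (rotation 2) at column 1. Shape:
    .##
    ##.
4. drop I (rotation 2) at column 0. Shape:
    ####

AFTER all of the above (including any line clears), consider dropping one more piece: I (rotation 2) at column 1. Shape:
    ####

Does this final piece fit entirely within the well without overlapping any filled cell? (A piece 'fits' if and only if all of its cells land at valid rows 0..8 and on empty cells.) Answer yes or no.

Drop 1: J rot0 at col 2 lands with bottom-row=0; cleared 0 line(s) (total 0); column heights now [0 0 2 1 1], max=2
Drop 2: L rot2 at col 2 lands with bottom-row=2; cleared 0 line(s) (total 0); column heights now [0 0 4 4 4], max=4
Drop 3: S rot2 at col 1 lands with bottom-row=4; cleared 0 line(s) (total 0); column heights now [0 5 6 6 4], max=6
Drop 4: I rot2 at col 0 lands with bottom-row=6; cleared 0 line(s) (total 0); column heights now [7 7 7 7 4], max=7
Test piece I rot2 at col 1 (width 4): heights before test = [7 7 7 7 4]; fits = True

Answer: yes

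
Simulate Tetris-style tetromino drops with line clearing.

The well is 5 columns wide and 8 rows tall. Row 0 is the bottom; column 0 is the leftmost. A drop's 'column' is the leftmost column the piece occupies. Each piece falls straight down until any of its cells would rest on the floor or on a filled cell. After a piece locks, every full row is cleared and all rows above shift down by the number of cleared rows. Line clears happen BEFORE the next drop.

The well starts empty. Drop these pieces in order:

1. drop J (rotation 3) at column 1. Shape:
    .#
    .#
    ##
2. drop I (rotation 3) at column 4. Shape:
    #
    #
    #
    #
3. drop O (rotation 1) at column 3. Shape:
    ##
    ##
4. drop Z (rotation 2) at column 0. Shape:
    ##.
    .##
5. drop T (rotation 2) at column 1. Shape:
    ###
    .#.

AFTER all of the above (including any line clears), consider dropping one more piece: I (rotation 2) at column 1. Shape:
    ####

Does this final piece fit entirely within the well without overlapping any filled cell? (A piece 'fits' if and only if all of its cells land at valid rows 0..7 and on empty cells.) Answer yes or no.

Answer: yes

Derivation:
Drop 1: J rot3 at col 1 lands with bottom-row=0; cleared 0 line(s) (total 0); column heights now [0 1 3 0 0], max=3
Drop 2: I rot3 at col 4 lands with bottom-row=0; cleared 0 line(s) (total 0); column heights now [0 1 3 0 4], max=4
Drop 3: O rot1 at col 3 lands with bottom-row=4; cleared 0 line(s) (total 0); column heights now [0 1 3 6 6], max=6
Drop 4: Z rot2 at col 0 lands with bottom-row=3; cleared 0 line(s) (total 0); column heights now [5 5 4 6 6], max=6
Drop 5: T rot2 at col 1 lands with bottom-row=5; cleared 0 line(s) (total 0); column heights now [5 7 7 7 6], max=7
Test piece I rot2 at col 1 (width 4): heights before test = [5 7 7 7 6]; fits = True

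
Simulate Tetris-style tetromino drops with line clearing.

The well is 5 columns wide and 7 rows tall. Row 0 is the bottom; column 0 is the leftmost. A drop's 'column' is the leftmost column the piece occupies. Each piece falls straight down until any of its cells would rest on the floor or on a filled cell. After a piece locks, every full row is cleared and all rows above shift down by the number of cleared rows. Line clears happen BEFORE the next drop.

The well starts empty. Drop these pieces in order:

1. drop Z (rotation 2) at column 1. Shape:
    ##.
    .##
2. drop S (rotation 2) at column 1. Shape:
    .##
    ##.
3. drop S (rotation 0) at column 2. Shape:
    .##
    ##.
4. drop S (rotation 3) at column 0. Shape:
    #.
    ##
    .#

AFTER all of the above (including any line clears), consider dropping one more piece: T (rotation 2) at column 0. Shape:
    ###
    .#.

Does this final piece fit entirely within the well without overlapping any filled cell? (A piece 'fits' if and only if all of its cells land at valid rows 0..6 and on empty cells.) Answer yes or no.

Drop 1: Z rot2 at col 1 lands with bottom-row=0; cleared 0 line(s) (total 0); column heights now [0 2 2 1 0], max=2
Drop 2: S rot2 at col 1 lands with bottom-row=2; cleared 0 line(s) (total 0); column heights now [0 3 4 4 0], max=4
Drop 3: S rot0 at col 2 lands with bottom-row=4; cleared 0 line(s) (total 0); column heights now [0 3 5 6 6], max=6
Drop 4: S rot3 at col 0 lands with bottom-row=3; cleared 0 line(s) (total 0); column heights now [6 5 5 6 6], max=6
Test piece T rot2 at col 0 (width 3): heights before test = [6 5 5 6 6]; fits = True

Answer: yes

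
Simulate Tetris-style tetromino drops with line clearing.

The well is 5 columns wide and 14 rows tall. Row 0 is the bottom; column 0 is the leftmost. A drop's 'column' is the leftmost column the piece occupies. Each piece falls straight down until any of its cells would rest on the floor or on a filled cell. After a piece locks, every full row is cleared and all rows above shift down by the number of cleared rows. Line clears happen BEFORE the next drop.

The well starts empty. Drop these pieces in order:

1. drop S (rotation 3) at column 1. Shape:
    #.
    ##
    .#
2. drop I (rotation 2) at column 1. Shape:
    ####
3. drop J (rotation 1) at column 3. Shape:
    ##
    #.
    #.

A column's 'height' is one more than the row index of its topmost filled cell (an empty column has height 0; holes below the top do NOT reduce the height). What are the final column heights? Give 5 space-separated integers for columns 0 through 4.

Answer: 0 4 4 7 7

Derivation:
Drop 1: S rot3 at col 1 lands with bottom-row=0; cleared 0 line(s) (total 0); column heights now [0 3 2 0 0], max=3
Drop 2: I rot2 at col 1 lands with bottom-row=3; cleared 0 line(s) (total 0); column heights now [0 4 4 4 4], max=4
Drop 3: J rot1 at col 3 lands with bottom-row=4; cleared 0 line(s) (total 0); column heights now [0 4 4 7 7], max=7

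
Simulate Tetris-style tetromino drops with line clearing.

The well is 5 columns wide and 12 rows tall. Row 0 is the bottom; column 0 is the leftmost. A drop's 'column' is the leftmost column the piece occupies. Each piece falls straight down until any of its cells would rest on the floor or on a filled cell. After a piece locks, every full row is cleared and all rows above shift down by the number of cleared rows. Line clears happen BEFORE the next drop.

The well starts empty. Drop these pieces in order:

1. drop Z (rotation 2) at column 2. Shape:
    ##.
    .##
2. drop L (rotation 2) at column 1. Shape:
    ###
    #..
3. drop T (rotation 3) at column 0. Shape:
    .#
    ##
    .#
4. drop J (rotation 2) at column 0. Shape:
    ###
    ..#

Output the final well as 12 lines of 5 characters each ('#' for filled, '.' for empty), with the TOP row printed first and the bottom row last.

Drop 1: Z rot2 at col 2 lands with bottom-row=0; cleared 0 line(s) (total 0); column heights now [0 0 2 2 1], max=2
Drop 2: L rot2 at col 1 lands with bottom-row=1; cleared 0 line(s) (total 0); column heights now [0 3 3 3 1], max=3
Drop 3: T rot3 at col 0 lands with bottom-row=3; cleared 0 line(s) (total 0); column heights now [5 6 3 3 1], max=6
Drop 4: J rot2 at col 0 lands with bottom-row=5; cleared 0 line(s) (total 0); column heights now [7 7 7 3 1], max=7

Answer: .....
.....
.....
.....
.....
###..
.##..
##...
.#...
.###.
.###.
...##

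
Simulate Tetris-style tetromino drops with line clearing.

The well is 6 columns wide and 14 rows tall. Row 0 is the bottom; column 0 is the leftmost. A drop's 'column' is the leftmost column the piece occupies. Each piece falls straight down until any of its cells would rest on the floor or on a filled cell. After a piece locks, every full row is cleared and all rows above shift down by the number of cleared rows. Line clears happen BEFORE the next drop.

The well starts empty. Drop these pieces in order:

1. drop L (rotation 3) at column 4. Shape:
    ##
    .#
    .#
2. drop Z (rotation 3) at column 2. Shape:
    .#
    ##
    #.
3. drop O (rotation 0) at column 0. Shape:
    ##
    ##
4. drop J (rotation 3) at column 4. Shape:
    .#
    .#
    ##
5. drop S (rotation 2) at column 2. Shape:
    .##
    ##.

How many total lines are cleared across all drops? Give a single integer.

Drop 1: L rot3 at col 4 lands with bottom-row=0; cleared 0 line(s) (total 0); column heights now [0 0 0 0 3 3], max=3
Drop 2: Z rot3 at col 2 lands with bottom-row=0; cleared 0 line(s) (total 0); column heights now [0 0 2 3 3 3], max=3
Drop 3: O rot0 at col 0 lands with bottom-row=0; cleared 0 line(s) (total 0); column heights now [2 2 2 3 3 3], max=3
Drop 4: J rot3 at col 4 lands with bottom-row=3; cleared 0 line(s) (total 0); column heights now [2 2 2 3 4 6], max=6
Drop 5: S rot2 at col 2 lands with bottom-row=3; cleared 0 line(s) (total 0); column heights now [2 2 4 5 5 6], max=6

Answer: 0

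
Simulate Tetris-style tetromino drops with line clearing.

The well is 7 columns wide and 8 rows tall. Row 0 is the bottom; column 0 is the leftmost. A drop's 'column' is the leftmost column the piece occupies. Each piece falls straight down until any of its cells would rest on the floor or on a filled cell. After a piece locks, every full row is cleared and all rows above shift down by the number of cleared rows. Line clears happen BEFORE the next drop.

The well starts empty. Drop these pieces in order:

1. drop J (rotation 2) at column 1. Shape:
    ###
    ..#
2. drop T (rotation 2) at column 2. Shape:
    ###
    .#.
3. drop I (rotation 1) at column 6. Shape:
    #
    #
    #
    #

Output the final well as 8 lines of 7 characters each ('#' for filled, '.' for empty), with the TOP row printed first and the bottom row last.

Drop 1: J rot2 at col 1 lands with bottom-row=0; cleared 0 line(s) (total 0); column heights now [0 2 2 2 0 0 0], max=2
Drop 2: T rot2 at col 2 lands with bottom-row=2; cleared 0 line(s) (total 0); column heights now [0 2 4 4 4 0 0], max=4
Drop 3: I rot1 at col 6 lands with bottom-row=0; cleared 0 line(s) (total 0); column heights now [0 2 4 4 4 0 4], max=4

Answer: .......
.......
.......
.......
..###.#
...#..#
.###..#
...#..#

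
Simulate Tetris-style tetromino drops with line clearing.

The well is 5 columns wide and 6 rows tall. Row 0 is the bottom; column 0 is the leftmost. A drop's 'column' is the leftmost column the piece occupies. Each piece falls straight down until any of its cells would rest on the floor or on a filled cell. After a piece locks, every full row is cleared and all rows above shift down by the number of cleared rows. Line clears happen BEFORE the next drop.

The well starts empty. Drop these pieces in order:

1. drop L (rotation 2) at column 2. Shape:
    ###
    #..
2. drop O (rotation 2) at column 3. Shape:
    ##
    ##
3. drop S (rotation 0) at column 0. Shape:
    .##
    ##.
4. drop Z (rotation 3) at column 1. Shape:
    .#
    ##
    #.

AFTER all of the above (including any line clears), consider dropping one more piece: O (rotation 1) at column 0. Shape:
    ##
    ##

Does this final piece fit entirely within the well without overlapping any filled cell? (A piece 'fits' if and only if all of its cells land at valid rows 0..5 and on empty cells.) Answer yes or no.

Answer: yes

Derivation:
Drop 1: L rot2 at col 2 lands with bottom-row=0; cleared 0 line(s) (total 0); column heights now [0 0 2 2 2], max=2
Drop 2: O rot2 at col 3 lands with bottom-row=2; cleared 0 line(s) (total 0); column heights now [0 0 2 4 4], max=4
Drop 3: S rot0 at col 0 lands with bottom-row=1; cleared 1 line(s) (total 1); column heights now [0 2 2 3 3], max=3
Drop 4: Z rot3 at col 1 lands with bottom-row=2; cleared 0 line(s) (total 1); column heights now [0 4 5 3 3], max=5
Test piece O rot1 at col 0 (width 2): heights before test = [0 4 5 3 3]; fits = True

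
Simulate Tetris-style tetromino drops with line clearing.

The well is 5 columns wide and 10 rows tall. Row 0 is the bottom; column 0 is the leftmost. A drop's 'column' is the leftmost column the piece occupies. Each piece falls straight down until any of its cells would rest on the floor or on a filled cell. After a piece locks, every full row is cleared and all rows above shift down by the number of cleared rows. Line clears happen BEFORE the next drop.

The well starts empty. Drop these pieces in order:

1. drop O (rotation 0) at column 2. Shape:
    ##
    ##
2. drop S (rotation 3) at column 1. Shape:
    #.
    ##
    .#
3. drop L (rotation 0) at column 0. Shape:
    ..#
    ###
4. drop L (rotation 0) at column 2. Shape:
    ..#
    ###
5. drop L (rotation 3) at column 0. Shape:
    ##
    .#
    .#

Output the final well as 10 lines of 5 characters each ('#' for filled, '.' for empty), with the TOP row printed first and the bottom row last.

Answer: .....
##..#
.####
.##..
###..
.#...
.##..
..#..
..##.
..##.

Derivation:
Drop 1: O rot0 at col 2 lands with bottom-row=0; cleared 0 line(s) (total 0); column heights now [0 0 2 2 0], max=2
Drop 2: S rot3 at col 1 lands with bottom-row=2; cleared 0 line(s) (total 0); column heights now [0 5 4 2 0], max=5
Drop 3: L rot0 at col 0 lands with bottom-row=5; cleared 0 line(s) (total 0); column heights now [6 6 7 2 0], max=7
Drop 4: L rot0 at col 2 lands with bottom-row=7; cleared 0 line(s) (total 0); column heights now [6 6 8 8 9], max=9
Drop 5: L rot3 at col 0 lands with bottom-row=6; cleared 0 line(s) (total 0); column heights now [9 9 8 8 9], max=9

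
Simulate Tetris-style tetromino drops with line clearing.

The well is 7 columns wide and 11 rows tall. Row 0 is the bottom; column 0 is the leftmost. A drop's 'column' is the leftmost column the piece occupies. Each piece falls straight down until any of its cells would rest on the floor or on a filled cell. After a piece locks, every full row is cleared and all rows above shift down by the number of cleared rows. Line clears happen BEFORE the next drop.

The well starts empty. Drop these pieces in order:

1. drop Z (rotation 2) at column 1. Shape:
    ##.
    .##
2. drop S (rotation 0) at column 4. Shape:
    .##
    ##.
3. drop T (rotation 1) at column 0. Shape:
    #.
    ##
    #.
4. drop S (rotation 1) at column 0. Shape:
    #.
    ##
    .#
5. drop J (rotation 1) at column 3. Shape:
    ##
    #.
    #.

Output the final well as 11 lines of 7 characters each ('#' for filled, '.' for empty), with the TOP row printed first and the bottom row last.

Answer: .......
.......
.......
.......
.......
#......
##.....
##.##..
##.#...
####.##
..####.

Derivation:
Drop 1: Z rot2 at col 1 lands with bottom-row=0; cleared 0 line(s) (total 0); column heights now [0 2 2 1 0 0 0], max=2
Drop 2: S rot0 at col 4 lands with bottom-row=0; cleared 0 line(s) (total 0); column heights now [0 2 2 1 1 2 2], max=2
Drop 3: T rot1 at col 0 lands with bottom-row=1; cleared 0 line(s) (total 0); column heights now [4 3 2 1 1 2 2], max=4
Drop 4: S rot1 at col 0 lands with bottom-row=3; cleared 0 line(s) (total 0); column heights now [6 5 2 1 1 2 2], max=6
Drop 5: J rot1 at col 3 lands with bottom-row=1; cleared 0 line(s) (total 0); column heights now [6 5 2 4 4 2 2], max=6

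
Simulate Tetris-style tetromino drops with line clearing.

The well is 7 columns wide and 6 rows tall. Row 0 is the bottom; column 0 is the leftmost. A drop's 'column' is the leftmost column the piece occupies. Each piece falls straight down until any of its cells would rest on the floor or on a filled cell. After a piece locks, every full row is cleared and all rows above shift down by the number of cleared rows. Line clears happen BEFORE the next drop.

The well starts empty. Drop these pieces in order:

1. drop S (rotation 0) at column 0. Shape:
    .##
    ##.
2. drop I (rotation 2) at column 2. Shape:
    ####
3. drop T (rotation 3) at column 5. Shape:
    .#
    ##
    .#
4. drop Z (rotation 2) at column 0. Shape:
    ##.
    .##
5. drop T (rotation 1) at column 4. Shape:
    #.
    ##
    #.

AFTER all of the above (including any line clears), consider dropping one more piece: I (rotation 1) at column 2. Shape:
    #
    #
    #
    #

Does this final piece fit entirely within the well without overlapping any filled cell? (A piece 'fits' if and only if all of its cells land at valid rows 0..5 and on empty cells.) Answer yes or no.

Drop 1: S rot0 at col 0 lands with bottom-row=0; cleared 0 line(s) (total 0); column heights now [1 2 2 0 0 0 0], max=2
Drop 2: I rot2 at col 2 lands with bottom-row=2; cleared 0 line(s) (total 0); column heights now [1 2 3 3 3 3 0], max=3
Drop 3: T rot3 at col 5 lands with bottom-row=2; cleared 0 line(s) (total 0); column heights now [1 2 3 3 3 4 5], max=5
Drop 4: Z rot2 at col 0 lands with bottom-row=3; cleared 0 line(s) (total 0); column heights now [5 5 4 3 3 4 5], max=5
Drop 5: T rot1 at col 4 lands with bottom-row=3; cleared 0 line(s) (total 0); column heights now [5 5 4 3 6 5 5], max=6
Test piece I rot1 at col 2 (width 1): heights before test = [5 5 4 3 6 5 5]; fits = False

Answer: no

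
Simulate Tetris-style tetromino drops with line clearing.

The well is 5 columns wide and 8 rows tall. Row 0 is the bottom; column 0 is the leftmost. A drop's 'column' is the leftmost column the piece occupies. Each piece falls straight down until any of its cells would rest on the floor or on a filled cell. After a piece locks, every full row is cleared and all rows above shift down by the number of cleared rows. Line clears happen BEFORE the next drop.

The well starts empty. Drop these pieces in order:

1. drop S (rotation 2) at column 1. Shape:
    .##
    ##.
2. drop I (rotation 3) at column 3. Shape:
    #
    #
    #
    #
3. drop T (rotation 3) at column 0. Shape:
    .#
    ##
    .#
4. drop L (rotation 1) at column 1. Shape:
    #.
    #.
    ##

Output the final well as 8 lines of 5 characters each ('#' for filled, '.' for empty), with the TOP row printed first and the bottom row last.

Answer: .....
.#...
.#.#.
.###.
.#.#.
##.#.
.###.
.##..

Derivation:
Drop 1: S rot2 at col 1 lands with bottom-row=0; cleared 0 line(s) (total 0); column heights now [0 1 2 2 0], max=2
Drop 2: I rot3 at col 3 lands with bottom-row=2; cleared 0 line(s) (total 0); column heights now [0 1 2 6 0], max=6
Drop 3: T rot3 at col 0 lands with bottom-row=1; cleared 0 line(s) (total 0); column heights now [3 4 2 6 0], max=6
Drop 4: L rot1 at col 1 lands with bottom-row=4; cleared 0 line(s) (total 0); column heights now [3 7 5 6 0], max=7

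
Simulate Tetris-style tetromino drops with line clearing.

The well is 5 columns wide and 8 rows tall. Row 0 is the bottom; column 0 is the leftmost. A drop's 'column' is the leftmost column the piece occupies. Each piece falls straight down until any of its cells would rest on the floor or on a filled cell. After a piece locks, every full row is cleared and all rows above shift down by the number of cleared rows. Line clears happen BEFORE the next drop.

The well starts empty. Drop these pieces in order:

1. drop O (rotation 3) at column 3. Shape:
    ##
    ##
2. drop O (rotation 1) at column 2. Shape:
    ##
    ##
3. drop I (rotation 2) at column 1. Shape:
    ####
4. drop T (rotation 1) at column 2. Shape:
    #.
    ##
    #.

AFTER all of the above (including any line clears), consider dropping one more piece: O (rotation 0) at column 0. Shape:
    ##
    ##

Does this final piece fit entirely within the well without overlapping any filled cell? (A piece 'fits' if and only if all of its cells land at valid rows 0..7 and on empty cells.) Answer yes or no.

Answer: yes

Derivation:
Drop 1: O rot3 at col 3 lands with bottom-row=0; cleared 0 line(s) (total 0); column heights now [0 0 0 2 2], max=2
Drop 2: O rot1 at col 2 lands with bottom-row=2; cleared 0 line(s) (total 0); column heights now [0 0 4 4 2], max=4
Drop 3: I rot2 at col 1 lands with bottom-row=4; cleared 0 line(s) (total 0); column heights now [0 5 5 5 5], max=5
Drop 4: T rot1 at col 2 lands with bottom-row=5; cleared 0 line(s) (total 0); column heights now [0 5 8 7 5], max=8
Test piece O rot0 at col 0 (width 2): heights before test = [0 5 8 7 5]; fits = True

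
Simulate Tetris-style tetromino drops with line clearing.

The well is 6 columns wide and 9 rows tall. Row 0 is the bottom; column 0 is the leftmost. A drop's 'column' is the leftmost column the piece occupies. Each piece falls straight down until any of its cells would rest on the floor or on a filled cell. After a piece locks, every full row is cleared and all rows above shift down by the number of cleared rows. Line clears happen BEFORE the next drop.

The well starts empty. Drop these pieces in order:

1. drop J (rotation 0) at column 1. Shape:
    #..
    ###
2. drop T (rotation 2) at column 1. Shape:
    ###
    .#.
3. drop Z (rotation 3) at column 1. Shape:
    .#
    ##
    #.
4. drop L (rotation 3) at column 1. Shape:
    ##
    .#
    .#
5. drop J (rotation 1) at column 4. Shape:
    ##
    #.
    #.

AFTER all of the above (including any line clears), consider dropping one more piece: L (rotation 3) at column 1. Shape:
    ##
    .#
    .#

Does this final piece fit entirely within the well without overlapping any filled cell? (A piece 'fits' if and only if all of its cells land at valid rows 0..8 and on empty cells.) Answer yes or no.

Drop 1: J rot0 at col 1 lands with bottom-row=0; cleared 0 line(s) (total 0); column heights now [0 2 1 1 0 0], max=2
Drop 2: T rot2 at col 1 lands with bottom-row=1; cleared 0 line(s) (total 0); column heights now [0 3 3 3 0 0], max=3
Drop 3: Z rot3 at col 1 lands with bottom-row=3; cleared 0 line(s) (total 0); column heights now [0 5 6 3 0 0], max=6
Drop 4: L rot3 at col 1 lands with bottom-row=6; cleared 0 line(s) (total 0); column heights now [0 9 9 3 0 0], max=9
Drop 5: J rot1 at col 4 lands with bottom-row=0; cleared 0 line(s) (total 0); column heights now [0 9 9 3 3 3], max=9
Test piece L rot3 at col 1 (width 2): heights before test = [0 9 9 3 3 3]; fits = False

Answer: no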